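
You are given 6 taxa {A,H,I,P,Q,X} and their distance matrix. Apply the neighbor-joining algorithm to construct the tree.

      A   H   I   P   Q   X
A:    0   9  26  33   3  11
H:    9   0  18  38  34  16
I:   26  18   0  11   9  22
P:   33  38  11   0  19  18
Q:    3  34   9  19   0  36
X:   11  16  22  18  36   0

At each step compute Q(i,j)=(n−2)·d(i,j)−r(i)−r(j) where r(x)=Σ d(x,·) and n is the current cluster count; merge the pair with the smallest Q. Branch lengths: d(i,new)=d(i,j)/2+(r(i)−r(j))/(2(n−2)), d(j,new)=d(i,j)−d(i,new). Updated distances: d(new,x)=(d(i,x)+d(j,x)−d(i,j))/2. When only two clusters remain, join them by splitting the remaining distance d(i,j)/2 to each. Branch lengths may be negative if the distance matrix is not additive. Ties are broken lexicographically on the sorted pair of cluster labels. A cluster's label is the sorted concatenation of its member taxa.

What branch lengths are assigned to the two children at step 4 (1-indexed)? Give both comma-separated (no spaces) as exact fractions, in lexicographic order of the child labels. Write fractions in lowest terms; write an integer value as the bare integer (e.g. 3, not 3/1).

step 1: merge (A,Q) at d=3, Q=-171; branch lengths A→-7/8, Q→31/8; new cluster AQ
  updated: d(AQ,H)=20, d(AQ,I)=16, d(AQ,P)=49/2, d(AQ,X)=22
step 2: merge (I,P) at d=11, Q=-251/2; branch lengths I→17/12, P→115/12; new cluster IP
  updated: d(AQ,IP)=59/4, d(H,IP)=45/2, d(IP,X)=29/2
step 3: merge (AQ,IP) at d=59/4, Q=-79; branch lengths AQ→69/8, IP→49/8; new cluster AIPQ
  updated: d(AIPQ,H)=111/8, d(AIPQ,X)=87/8
step 4: merge (AIPQ,H) at d=111/8, Q=-163/4; branch lengths AIPQ→35/8, H→19/2; new cluster AHIPQ
  updated: d(AHIPQ,X)=13/2
step 5: merge (AHIPQ,X) at d=13/2; branch lengths AHIPQ→13/4, X→13/4; new cluster AHIPQX
final tree: ((((A:-7/8,Q:31/8):69/8,(I:17/12,P:115/12):49/8):35/8,H:19/2):13/4,X:13/4)
total length: 393/8

35/8,19/2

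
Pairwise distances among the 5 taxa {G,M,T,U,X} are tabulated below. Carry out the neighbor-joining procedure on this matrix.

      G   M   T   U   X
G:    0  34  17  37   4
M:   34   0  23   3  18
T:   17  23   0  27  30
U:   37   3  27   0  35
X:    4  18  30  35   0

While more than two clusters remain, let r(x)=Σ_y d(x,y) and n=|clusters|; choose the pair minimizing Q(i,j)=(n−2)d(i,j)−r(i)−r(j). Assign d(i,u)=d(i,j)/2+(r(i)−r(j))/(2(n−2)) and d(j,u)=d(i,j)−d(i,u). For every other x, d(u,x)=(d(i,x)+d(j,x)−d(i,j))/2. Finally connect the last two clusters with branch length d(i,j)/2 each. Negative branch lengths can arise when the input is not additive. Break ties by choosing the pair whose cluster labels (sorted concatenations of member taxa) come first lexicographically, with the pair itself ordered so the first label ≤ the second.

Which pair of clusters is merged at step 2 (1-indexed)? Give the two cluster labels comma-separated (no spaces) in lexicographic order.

iteration 1: select M,U (d=3, Q=-171); attach at lengths (-5/2, 11/2); label the merged cluster MU
  updated: d(G,MU)=34, d(MU,T)=47/2, d(MU,X)=25
iteration 2: select G,X (d=4, Q=-106); attach at lengths (1, 3); label the merged cluster GX
  updated: d(GX,MU)=55/2, d(GX,T)=43/2
iteration 3: select GX,MU (d=55/2, Q=-145/2); attach at lengths (51/4, 59/4); label the merged cluster GMUX
  updated: d(GMUX,T)=35/4
iteration 4: select GMUX,T (d=35/4); attach at lengths (35/8, 35/8); label the merged cluster GMTUX
final tree: (((G:1,X:3):51/4,(M:-5/2,U:11/2):59/4):35/8,T:35/8)
total length: 173/4

G,X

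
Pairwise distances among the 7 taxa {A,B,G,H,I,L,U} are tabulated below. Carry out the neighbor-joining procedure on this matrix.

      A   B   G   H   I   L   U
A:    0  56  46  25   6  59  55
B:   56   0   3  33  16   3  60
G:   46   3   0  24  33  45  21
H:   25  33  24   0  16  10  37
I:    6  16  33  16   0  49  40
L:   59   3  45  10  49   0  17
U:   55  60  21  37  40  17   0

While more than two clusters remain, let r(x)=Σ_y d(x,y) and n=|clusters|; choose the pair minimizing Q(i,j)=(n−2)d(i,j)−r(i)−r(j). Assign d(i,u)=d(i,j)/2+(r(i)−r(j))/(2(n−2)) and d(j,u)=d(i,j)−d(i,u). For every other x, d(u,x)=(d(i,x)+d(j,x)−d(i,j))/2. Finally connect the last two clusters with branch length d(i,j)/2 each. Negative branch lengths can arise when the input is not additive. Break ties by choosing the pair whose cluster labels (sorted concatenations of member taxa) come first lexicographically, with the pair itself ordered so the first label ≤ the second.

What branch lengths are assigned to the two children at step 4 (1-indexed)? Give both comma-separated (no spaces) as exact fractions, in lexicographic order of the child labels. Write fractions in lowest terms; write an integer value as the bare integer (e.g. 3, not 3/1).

1. join A+I (d=6, Q=-377) ⇒ AI; edges |A|=117/10, |I|=-57/10
  updated: d(AI,B)=33, d(AI,G)=73/2, d(AI,H)=35/2, d(AI,L)=51, d(AI,U)=89/2
2. join B+G (d=3, Q=-499/2) ⇒ BG; edges |B|=29/16, |G|=19/16
  updated: d(AI,BG)=133/4, d(BG,H)=27, d(BG,L)=45/2, d(BG,U)=39
3. join L+U (d=17, Q=-187) ⇒ LU; edges |L|=7/3, |U|=44/3
  updated: d(AI,LU)=157/4, d(BG,LU)=89/4, d(H,LU)=15
4. join AI+H (d=35/2, Q=-229/2) ⇒ AHI; edges |AI|=131/8, |H|=9/8
  updated: d(AHI,BG)=171/8, d(AHI,LU)=147/8
5. join AHI+BG (d=171/8, Q=-62) ⇒ ABGHI; edges |AHI|=35/4, |BG|=101/8
  updated: d(ABGHI,LU)=77/8
6. join ABGHI+LU (d=77/8) ⇒ ABGHILU; edges |ABGHI|=77/16, |LU|=77/16
final tree: ((((A:117/10,I:-57/10):131/8,H:9/8):35/4,(B:29/16,G:19/16):101/8):77/16,(L:7/3,U:44/3):77/16)
total length: 149/2

131/8,9/8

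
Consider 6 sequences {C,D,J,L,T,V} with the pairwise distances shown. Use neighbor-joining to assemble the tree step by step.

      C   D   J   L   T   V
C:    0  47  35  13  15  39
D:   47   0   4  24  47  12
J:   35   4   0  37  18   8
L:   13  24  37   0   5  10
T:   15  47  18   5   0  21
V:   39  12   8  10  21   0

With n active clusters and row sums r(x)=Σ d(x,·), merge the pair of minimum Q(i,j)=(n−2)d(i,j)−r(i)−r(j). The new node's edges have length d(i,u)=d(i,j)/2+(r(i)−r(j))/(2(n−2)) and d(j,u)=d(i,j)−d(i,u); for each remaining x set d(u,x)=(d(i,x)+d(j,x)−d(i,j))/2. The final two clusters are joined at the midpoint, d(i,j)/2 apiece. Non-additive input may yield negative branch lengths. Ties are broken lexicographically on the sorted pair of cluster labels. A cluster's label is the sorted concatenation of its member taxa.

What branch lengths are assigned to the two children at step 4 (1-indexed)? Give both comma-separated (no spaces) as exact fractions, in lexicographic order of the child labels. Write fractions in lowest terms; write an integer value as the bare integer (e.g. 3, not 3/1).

57/16,277/16

1. join D+J (d=4, Q=-220) ⇒ DJ; edges |D|=6, |J|=-2
  updated: d(C,DJ)=39, d(DJ,L)=57/2, d(DJ,T)=61/2, d(DJ,V)=8
2. join DJ+V (d=8, Q=-160) ⇒ DJV; edges |DJ|=26/3, |V|=-2/3
  updated: d(C,DJV)=35, d(DJV,L)=61/4, d(DJV,T)=87/4
3. join C+T (d=15, Q=-299/4) ⇒ CT; edges |C|=205/16, |T|=35/16
  updated: d(CT,DJV)=167/8, d(CT,L)=3/2
4. join CT+DJV (d=167/8, Q=-301/8) ⇒ CDJTV; edges |CT|=57/16, |DJV|=277/16
  updated: d(CDJTV,L)=-33/16
5. join CDJTV+L (d=-33/16) ⇒ CDJLTV; edges |CDJTV|=-33/32, |L|=-33/32
final tree: (((C:205/16,T:35/16):57/16,((D:6,J:-2):26/3,V:-2/3):277/16):-33/32,L:-33/32)
total length: 733/16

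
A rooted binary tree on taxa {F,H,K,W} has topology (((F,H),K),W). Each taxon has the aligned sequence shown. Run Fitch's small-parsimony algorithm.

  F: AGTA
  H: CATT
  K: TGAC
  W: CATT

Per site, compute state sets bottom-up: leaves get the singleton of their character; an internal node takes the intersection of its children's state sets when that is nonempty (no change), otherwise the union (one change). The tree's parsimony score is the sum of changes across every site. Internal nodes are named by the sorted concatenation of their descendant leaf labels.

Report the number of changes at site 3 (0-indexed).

[col 0] FH: children F:{A}, H:{C} ∪→ {A,C}; cost 1
[col 0] FHK: children FH:{A,C}, K:{T} ∪→ {A,C,T}; cost 1
[col 0] FHKW: children FHK:{A,C,T}, W:{C} ∩→ {C}; cost 0
[col 1] FH: children F:{G}, H:{A} ∪→ {A,G}; cost 1
[col 1] FHK: children FH:{A,G}, K:{G} ∩→ {G}; cost 0
[col 1] FHKW: children FHK:{G}, W:{A} ∪→ {A,G}; cost 1
[col 2] FH: children F:{T}, H:{T} ∩→ {T}; cost 0
[col 2] FHK: children FH:{T}, K:{A} ∪→ {A,T}; cost 1
[col 2] FHKW: children FHK:{A,T}, W:{T} ∩→ {T}; cost 0
[col 3] FH: children F:{A}, H:{T} ∪→ {A,T}; cost 1
[col 3] FHK: children FH:{A,T}, K:{C} ∪→ {A,C,T}; cost 1
[col 3] FHKW: children FHK:{A,C,T}, W:{T} ∩→ {T}; cost 0
per-site changes: [2, 2, 1, 2]; total = 7

2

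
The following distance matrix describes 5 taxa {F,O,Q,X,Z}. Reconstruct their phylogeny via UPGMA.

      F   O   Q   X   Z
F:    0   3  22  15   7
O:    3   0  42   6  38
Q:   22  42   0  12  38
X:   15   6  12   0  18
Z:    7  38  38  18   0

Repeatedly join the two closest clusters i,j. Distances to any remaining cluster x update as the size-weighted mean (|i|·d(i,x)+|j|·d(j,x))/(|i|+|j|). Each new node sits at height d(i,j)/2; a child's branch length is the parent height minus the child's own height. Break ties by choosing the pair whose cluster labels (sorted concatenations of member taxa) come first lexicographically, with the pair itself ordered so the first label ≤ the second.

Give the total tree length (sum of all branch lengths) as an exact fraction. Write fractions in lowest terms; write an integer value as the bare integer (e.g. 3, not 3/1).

183/4

iteration 1: select F,O (d=3); attach at lengths (3/2, 3/2); label the merged cluster FO
  updated: d(FO,Q)=32, d(FO,X)=21/2, d(FO,Z)=45/2
iteration 2: select FO,X (d=21/2); attach at lengths (15/4, 21/4); label the merged cluster FOX
  updated: d(FOX,Q)=76/3, d(FOX,Z)=21
iteration 3: select FOX,Z (d=21); attach at lengths (21/4, 21/2); label the merged cluster FOXZ
  updated: d(FOXZ,Q)=57/2
iteration 4: select FOXZ,Q (d=57/2); attach at lengths (15/4, 57/4); label the merged cluster FOQXZ
final tree: ((((F:3/2,O:3/2):15/4,X:21/4):21/4,Z:21/2):15/4,Q:57/4)
total length: 183/4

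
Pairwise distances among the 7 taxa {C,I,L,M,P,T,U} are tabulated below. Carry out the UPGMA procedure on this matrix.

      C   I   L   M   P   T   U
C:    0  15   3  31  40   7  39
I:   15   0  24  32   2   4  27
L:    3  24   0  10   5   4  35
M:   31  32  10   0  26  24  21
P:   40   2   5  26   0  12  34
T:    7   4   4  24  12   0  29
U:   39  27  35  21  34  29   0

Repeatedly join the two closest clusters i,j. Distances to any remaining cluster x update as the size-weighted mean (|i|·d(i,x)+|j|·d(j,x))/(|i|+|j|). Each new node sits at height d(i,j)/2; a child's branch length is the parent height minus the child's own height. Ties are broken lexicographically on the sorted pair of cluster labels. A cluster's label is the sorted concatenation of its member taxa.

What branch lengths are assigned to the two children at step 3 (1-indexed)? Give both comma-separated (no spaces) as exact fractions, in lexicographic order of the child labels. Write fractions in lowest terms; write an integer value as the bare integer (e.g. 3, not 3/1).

5/4,11/4

iteration 1: select I,P (d=2); attach at lengths (1, 1); label the merged cluster IP
  updated: d(C,IP)=55/2, d(IP,L)=29/2, d(IP,M)=29, d(IP,T)=8, d(IP,U)=61/2
iteration 2: select C,L (d=3); attach at lengths (3/2, 3/2); label the merged cluster CL
  updated: d(CL,IP)=21, d(CL,M)=41/2, d(CL,T)=11/2, d(CL,U)=37
iteration 3: select CL,T (d=11/2); attach at lengths (5/4, 11/4); label the merged cluster CLT
  updated: d(CLT,IP)=50/3, d(CLT,M)=65/3, d(CLT,U)=103/3
iteration 4: select CLT,IP (d=50/3); attach at lengths (67/12, 22/3); label the merged cluster CILPT
  updated: d(CILPT,M)=123/5, d(CILPT,U)=164/5
iteration 5: select M,U (d=21); attach at lengths (21/2, 21/2); label the merged cluster MU
  updated: d(CILPT,MU)=287/10
iteration 6: select CILPT,MU (d=287/10); attach at lengths (361/60, 77/20); label the merged cluster CILMPTU
final tree: ((((C:3/2,L:3/2):5/4,T:11/4):67/12,(I:1,P:1):22/3):361/60,(M:21/2,U:21/2):77/20)
total length: 3167/60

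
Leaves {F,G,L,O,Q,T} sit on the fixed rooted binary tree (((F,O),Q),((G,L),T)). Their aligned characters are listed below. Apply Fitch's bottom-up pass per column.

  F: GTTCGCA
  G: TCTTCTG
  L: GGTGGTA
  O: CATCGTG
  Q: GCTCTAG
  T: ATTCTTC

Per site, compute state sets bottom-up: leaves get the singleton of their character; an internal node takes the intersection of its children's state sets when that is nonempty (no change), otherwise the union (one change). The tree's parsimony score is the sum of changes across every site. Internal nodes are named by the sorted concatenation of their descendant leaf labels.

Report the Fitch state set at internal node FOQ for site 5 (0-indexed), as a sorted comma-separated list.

A,C,T

site 0, node FO: F={G} ∪ O={C} → {C,G} (+1)
site 0, node FOQ: FO={C,G} ∩ Q={G} → {G} (+0)
site 0, node GL: G={T} ∪ L={G} → {G,T} (+1)
site 0, node GLT: GL={G,T} ∪ T={A} → {A,G,T} (+1)
site 0, node FGLOQT: FOQ={G} ∩ GLT={A,G,T} → {G} (+0)
site 1, node FO: F={T} ∪ O={A} → {A,T} (+1)
site 1, node FOQ: FO={A,T} ∪ Q={C} → {A,C,T} (+1)
site 1, node GL: G={C} ∪ L={G} → {C,G} (+1)
site 1, node GLT: GL={C,G} ∪ T={T} → {C,G,T} (+1)
site 1, node FGLOQT: FOQ={A,C,T} ∩ GLT={C,G,T} → {C,T} (+0)
site 2, node FO: F={T} ∩ O={T} → {T} (+0)
site 2, node FOQ: FO={T} ∩ Q={T} → {T} (+0)
site 2, node GL: G={T} ∩ L={T} → {T} (+0)
site 2, node GLT: GL={T} ∩ T={T} → {T} (+0)
site 2, node FGLOQT: FOQ={T} ∩ GLT={T} → {T} (+0)
site 3, node FO: F={C} ∩ O={C} → {C} (+0)
site 3, node FOQ: FO={C} ∩ Q={C} → {C} (+0)
site 3, node GL: G={T} ∪ L={G} → {G,T} (+1)
site 3, node GLT: GL={G,T} ∪ T={C} → {C,G,T} (+1)
site 3, node FGLOQT: FOQ={C} ∩ GLT={C,G,T} → {C} (+0)
site 4, node FO: F={G} ∩ O={G} → {G} (+0)
site 4, node FOQ: FO={G} ∪ Q={T} → {G,T} (+1)
site 4, node GL: G={C} ∪ L={G} → {C,G} (+1)
site 4, node GLT: GL={C,G} ∪ T={T} → {C,G,T} (+1)
site 4, node FGLOQT: FOQ={G,T} ∩ GLT={C,G,T} → {G,T} (+0)
site 5, node FO: F={C} ∪ O={T} → {C,T} (+1)
site 5, node FOQ: FO={C,T} ∪ Q={A} → {A,C,T} (+1)
site 5, node GL: G={T} ∩ L={T} → {T} (+0)
site 5, node GLT: GL={T} ∩ T={T} → {T} (+0)
site 5, node FGLOQT: FOQ={A,C,T} ∩ GLT={T} → {T} (+0)
site 6, node FO: F={A} ∪ O={G} → {A,G} (+1)
site 6, node FOQ: FO={A,G} ∩ Q={G} → {G} (+0)
site 6, node GL: G={G} ∪ L={A} → {A,G} (+1)
site 6, node GLT: GL={A,G} ∪ T={C} → {A,C,G} (+1)
site 6, node FGLOQT: FOQ={G} ∩ GLT={A,C,G} → {G} (+0)
per-site changes: [3, 4, 0, 2, 3, 2, 3]; total = 17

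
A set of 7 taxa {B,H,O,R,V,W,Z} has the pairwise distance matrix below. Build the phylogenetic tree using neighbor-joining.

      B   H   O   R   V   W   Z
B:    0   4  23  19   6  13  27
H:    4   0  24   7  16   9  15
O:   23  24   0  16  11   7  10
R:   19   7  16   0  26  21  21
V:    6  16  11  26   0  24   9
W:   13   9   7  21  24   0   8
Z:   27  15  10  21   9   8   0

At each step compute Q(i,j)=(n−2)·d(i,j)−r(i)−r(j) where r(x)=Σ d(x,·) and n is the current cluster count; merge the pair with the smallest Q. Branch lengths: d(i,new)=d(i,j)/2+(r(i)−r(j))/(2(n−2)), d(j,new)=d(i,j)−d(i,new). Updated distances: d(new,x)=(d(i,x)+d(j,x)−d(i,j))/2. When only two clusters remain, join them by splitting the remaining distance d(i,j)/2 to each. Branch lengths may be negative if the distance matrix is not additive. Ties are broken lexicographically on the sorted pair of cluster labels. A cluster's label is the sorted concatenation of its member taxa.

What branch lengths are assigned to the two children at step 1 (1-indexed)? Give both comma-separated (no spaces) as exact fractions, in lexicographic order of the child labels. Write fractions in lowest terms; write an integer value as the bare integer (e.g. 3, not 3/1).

step 1: merge (B,V) at d=6, Q=-154; branch lengths B→3, V→3; new cluster BV
  updated: d(BV,H)=7, d(BV,O)=14, d(BV,R)=39/2, d(BV,W)=31/2, d(BV,Z)=15
step 2: merge (H,R) at d=7, Q=-237/2; branch lengths H→11/16, R→101/16; new cluster HR
  updated: d(BV,HR)=39/4, d(HR,O)=33/2, d(HR,W)=23/2, d(HR,Z)=29/2
step 3: merge (BV,HR) at d=39/4, Q=-309/4; branch lengths BV→125/24, HR→109/24; new cluster BHRV
  updated: d(BHRV,O)=83/8, d(BHRV,W)=69/8, d(BHRV,Z)=79/8
step 4: merge (BHRV,Z) at d=79/8, Q=-37; branch lengths BHRV→83/16, Z→75/16; new cluster BHRVZ
  updated: d(BHRVZ,O)=21/4, d(BHRVZ,W)=27/8
step 5: merge (BHRVZ,O) at d=21/4, Q=-125/8; branch lengths BHRVZ→13/16, O→71/16; new cluster BHORVZ
  updated: d(BHORVZ,W)=41/16
step 6: merge (BHORVZ,W) at d=41/16; branch lengths BHORVZ→41/32, W→41/32; new cluster BHORVWZ
final tree: (((((B:3,V:3):125/24,(H:11/16,R:101/16):109/24):83/16,Z:75/16):13/16,O:71/16):41/32,W:41/32)
total length: 647/16

3,3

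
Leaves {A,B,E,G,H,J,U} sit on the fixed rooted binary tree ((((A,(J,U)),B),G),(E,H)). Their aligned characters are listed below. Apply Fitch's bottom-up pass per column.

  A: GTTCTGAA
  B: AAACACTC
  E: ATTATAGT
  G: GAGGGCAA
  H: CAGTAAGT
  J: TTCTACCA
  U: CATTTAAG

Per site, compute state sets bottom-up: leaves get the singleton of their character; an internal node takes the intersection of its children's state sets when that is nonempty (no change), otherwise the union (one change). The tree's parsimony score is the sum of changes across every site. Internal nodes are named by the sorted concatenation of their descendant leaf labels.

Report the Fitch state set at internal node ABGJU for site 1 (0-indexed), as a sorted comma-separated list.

A

JU@0: {T} ∪ {C} = {C,T} (union, +1)
AJU@0: {G} ∪ {C,T} = {C,G,T} (union, +1)
ABJU@0: {C,G,T} ∪ {A} = {A,C,G,T} (union, +1)
ABGJU@0: {A,C,G,T} ∩ {G} = {G} (intersection, +0)
EH@0: {A} ∪ {C} = {A,C} (union, +1)
ABEGHJU@0: {G} ∪ {A,C} = {A,C,G} (union, +1)
JU@1: {T} ∪ {A} = {A,T} (union, +1)
AJU@1: {T} ∩ {A,T} = {T} (intersection, +0)
ABJU@1: {T} ∪ {A} = {A,T} (union, +1)
ABGJU@1: {A,T} ∩ {A} = {A} (intersection, +0)
EH@1: {T} ∪ {A} = {A,T} (union, +1)
ABEGHJU@1: {A} ∩ {A,T} = {A} (intersection, +0)
JU@2: {C} ∪ {T} = {C,T} (union, +1)
AJU@2: {T} ∩ {C,T} = {T} (intersection, +0)
ABJU@2: {T} ∪ {A} = {A,T} (union, +1)
ABGJU@2: {A,T} ∪ {G} = {A,G,T} (union, +1)
EH@2: {T} ∪ {G} = {G,T} (union, +1)
ABEGHJU@2: {A,G,T} ∩ {G,T} = {G,T} (intersection, +0)
JU@3: {T} ∩ {T} = {T} (intersection, +0)
AJU@3: {C} ∪ {T} = {C,T} (union, +1)
ABJU@3: {C,T} ∩ {C} = {C} (intersection, +0)
ABGJU@3: {C} ∪ {G} = {C,G} (union, +1)
EH@3: {A} ∪ {T} = {A,T} (union, +1)
ABEGHJU@3: {C,G} ∪ {A,T} = {A,C,G,T} (union, +1)
JU@4: {A} ∪ {T} = {A,T} (union, +1)
AJU@4: {T} ∩ {A,T} = {T} (intersection, +0)
ABJU@4: {T} ∪ {A} = {A,T} (union, +1)
ABGJU@4: {A,T} ∪ {G} = {A,G,T} (union, +1)
EH@4: {T} ∪ {A} = {A,T} (union, +1)
ABEGHJU@4: {A,G,T} ∩ {A,T} = {A,T} (intersection, +0)
JU@5: {C} ∪ {A} = {A,C} (union, +1)
AJU@5: {G} ∪ {A,C} = {A,C,G} (union, +1)
ABJU@5: {A,C,G} ∩ {C} = {C} (intersection, +0)
ABGJU@5: {C} ∩ {C} = {C} (intersection, +0)
EH@5: {A} ∩ {A} = {A} (intersection, +0)
ABEGHJU@5: {C} ∪ {A} = {A,C} (union, +1)
JU@6: {C} ∪ {A} = {A,C} (union, +1)
AJU@6: {A} ∩ {A,C} = {A} (intersection, +0)
ABJU@6: {A} ∪ {T} = {A,T} (union, +1)
ABGJU@6: {A,T} ∩ {A} = {A} (intersection, +0)
EH@6: {G} ∩ {G} = {G} (intersection, +0)
ABEGHJU@6: {A} ∪ {G} = {A,G} (union, +1)
JU@7: {A} ∪ {G} = {A,G} (union, +1)
AJU@7: {A} ∩ {A,G} = {A} (intersection, +0)
ABJU@7: {A} ∪ {C} = {A,C} (union, +1)
ABGJU@7: {A,C} ∩ {A} = {A} (intersection, +0)
EH@7: {T} ∩ {T} = {T} (intersection, +0)
ABEGHJU@7: {A} ∪ {T} = {A,T} (union, +1)
per-site changes: [5, 3, 4, 4, 4, 3, 3, 3]; total = 29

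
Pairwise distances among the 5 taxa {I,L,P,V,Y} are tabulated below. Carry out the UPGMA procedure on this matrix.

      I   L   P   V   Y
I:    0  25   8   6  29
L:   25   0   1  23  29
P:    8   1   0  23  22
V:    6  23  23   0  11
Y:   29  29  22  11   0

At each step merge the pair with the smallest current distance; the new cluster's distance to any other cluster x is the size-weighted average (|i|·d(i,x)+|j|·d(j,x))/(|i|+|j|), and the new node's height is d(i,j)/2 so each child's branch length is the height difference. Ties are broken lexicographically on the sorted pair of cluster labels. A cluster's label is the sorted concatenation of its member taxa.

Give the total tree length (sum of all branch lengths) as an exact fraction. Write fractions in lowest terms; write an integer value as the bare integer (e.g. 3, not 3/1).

iteration 1: select L,P (d=1); attach at lengths (1/2, 1/2); label the merged cluster LP
  updated: d(I,LP)=33/2, d(LP,V)=23, d(LP,Y)=51/2
iteration 2: select I,V (d=6); attach at lengths (3, 3); label the merged cluster IV
  updated: d(IV,LP)=79/4, d(IV,Y)=20
iteration 3: select IV,LP (d=79/4); attach at lengths (55/8, 75/8); label the merged cluster ILPV
  updated: d(ILPV,Y)=91/4
iteration 4: select ILPV,Y (d=91/4); attach at lengths (3/2, 91/8); label the merged cluster ILPVY
final tree: (((I:3,V:3):55/8,(L:1/2,P:1/2):75/8):3/2,Y:91/8)
total length: 289/8

289/8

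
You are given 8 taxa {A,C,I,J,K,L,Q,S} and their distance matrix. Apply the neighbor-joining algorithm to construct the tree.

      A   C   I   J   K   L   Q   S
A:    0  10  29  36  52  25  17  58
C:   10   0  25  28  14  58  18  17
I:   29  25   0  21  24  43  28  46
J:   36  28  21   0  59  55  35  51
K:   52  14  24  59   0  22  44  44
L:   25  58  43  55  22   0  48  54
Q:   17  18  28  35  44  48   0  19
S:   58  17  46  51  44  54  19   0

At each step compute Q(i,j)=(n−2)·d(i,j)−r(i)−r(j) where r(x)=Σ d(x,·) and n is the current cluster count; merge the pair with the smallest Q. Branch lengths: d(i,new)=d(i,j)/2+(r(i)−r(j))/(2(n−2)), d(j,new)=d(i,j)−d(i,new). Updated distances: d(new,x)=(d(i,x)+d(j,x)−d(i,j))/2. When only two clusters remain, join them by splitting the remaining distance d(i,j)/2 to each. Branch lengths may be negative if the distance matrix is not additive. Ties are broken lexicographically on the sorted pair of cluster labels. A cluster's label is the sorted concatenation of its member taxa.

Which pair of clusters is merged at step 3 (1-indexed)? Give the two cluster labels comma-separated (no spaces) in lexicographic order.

1. join K+L (d=22, Q=-432) ⇒ KL; edges |K|=43/6, |L|=89/6
  updated: d(A,KL)=55/2, d(C,KL)=25, d(I,KL)=45/2, d(J,KL)=46, d(KL,Q)=35, d(KL,S)=38
2. join Q+S (d=19, Q=-286) ⇒ QS; edges |Q|=9/5, |S|=86/5
  updated: d(A,QS)=28, d(C,QS)=8, d(I,QS)=55/2, d(J,QS)=67/2, d(KL,QS)=27
3. join I+J (d=21, Q=-411/2) ⇒ IJ; edges |I|=89/16, |J|=247/16
  updated: d(A,IJ)=22, d(C,IJ)=16, d(IJ,KL)=95/4, d(IJ,QS)=20
4. join C+QS (d=8, Q=-118) ⇒ CQS; edges |C|=0, |QS|=8
  updated: d(A,CQS)=15, d(CQS,IJ)=14, d(CQS,KL)=22
5. join A+CQS (d=15, Q=-171/2) ⇒ ACQS; edges |A|=87/8, |CQS|=33/8
  updated: d(ACQS,IJ)=21/2, d(ACQS,KL)=69/4
6. join ACQS+IJ (d=21/2, Q=-103/2) ⇒ ACIJQS; edges |ACQS|=2, |IJ|=17/2
  updated: d(ACIJQS,KL)=61/4
7. join ACIJQS+KL (d=61/4) ⇒ ACIJKLQS; edges |ACIJQS|=61/8, |KL|=61/8
final tree: (((A:87/8,(C:0,(Q:9/5,S:86/5):8):33/8):2,(I:89/16,J:247/16):17/2):61/8,(K:43/6,L:89/6):61/8)
total length: 443/4

I,J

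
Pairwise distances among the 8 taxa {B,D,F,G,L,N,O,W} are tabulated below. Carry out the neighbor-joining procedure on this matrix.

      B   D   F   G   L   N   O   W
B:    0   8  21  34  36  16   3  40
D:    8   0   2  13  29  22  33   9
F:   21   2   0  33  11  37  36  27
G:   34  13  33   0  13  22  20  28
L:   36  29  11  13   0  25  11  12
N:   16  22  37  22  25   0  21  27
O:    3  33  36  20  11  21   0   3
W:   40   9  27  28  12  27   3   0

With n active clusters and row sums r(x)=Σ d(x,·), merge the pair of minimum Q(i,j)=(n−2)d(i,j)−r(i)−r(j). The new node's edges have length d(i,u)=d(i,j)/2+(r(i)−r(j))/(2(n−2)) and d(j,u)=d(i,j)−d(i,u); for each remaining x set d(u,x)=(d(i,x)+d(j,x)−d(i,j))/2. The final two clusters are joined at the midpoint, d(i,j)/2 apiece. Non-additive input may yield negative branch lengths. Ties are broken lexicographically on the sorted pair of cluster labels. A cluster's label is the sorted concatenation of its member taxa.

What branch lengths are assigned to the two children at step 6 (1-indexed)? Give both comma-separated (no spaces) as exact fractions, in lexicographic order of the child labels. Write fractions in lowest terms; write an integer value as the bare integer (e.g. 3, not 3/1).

iteration 1: select D,F (d=2, Q=-271); attach at lengths (-13/4, 21/4); label the merged cluster DF
  updated: d(B,DF)=27/2, d(DF,G)=22, d(DF,L)=19, d(DF,N)=57/2, d(DF,O)=67/2, d(DF,W)=17
iteration 2: select B,O (d=3, Q=-219); attach at lengths (33/5, -18/5); label the merged cluster BO
  updated: d(BO,DF)=22, d(BO,G)=51/2, d(BO,L)=22, d(BO,N)=17, d(BO,W)=20
iteration 3: select BO,N (d=17, Q=-158); attach at lengths (55/8, 81/8); label the merged cluster BNO
  updated: d(BNO,DF)=67/4, d(BNO,G)=61/4, d(BNO,L)=15, d(BNO,W)=15
iteration 4: select G,L (d=13, Q=-393/4); attach at lengths (233/24, 79/24); label the merged cluster GL
  updated: d(BNO,GL)=69/8, d(DF,GL)=14, d(GL,W)=27/2
iteration 5: select BNO,GL (d=69/8, Q=-237/4); attach at lengths (43/8, 13/4); label the merged cluster BGLNO
  updated: d(BGLNO,DF)=177/16, d(BGLNO,W)=159/16
iteration 6: select BGLNO,DF (d=177/16, Q=-38); attach at lengths (2, 145/16); label the merged cluster BDFGLNO
  updated: d(BDFGLNO,W)=127/16
iteration 7: select BDFGLNO,W (d=127/16); attach at lengths (127/32, 127/32); label the merged cluster BDFGLNOW
final tree: (((((B:33/5,O:-18/5):55/8,N:81/8):43/8,(G:233/24,L:79/24):13/4):2,(D:-13/4,F:21/4):145/16):127/32,W:127/32)
total length: 501/8

2,145/16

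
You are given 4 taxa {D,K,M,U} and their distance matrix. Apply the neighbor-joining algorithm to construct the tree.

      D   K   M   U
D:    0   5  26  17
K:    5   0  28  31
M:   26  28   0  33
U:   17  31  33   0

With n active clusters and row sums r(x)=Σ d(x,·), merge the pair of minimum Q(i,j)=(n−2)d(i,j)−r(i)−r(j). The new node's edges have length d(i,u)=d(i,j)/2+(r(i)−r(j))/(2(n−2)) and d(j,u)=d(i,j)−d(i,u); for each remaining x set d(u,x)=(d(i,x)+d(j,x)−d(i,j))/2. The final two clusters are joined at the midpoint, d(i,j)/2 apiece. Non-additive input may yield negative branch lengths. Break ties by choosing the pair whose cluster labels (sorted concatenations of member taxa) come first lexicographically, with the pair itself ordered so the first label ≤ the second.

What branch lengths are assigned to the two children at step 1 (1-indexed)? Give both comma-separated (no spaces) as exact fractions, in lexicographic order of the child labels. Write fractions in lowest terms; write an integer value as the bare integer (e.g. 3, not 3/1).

1. join D+K (d=5, Q=-102) ⇒ DK; edges |D|=-3/2, |K|=13/2
  updated: d(DK,M)=49/2, d(DK,U)=43/2
2. join DK+M (d=49/2, Q=-79) ⇒ DKM; edges |DK|=13/2, |M|=18
  updated: d(DKM,U)=15
3. join DKM+U (d=15) ⇒ DKMU; edges |DKM|=15/2, |U|=15/2
final tree: (((D:-3/2,K:13/2):13/2,M:18):15/2,U:15/2)
total length: 89/2

-3/2,13/2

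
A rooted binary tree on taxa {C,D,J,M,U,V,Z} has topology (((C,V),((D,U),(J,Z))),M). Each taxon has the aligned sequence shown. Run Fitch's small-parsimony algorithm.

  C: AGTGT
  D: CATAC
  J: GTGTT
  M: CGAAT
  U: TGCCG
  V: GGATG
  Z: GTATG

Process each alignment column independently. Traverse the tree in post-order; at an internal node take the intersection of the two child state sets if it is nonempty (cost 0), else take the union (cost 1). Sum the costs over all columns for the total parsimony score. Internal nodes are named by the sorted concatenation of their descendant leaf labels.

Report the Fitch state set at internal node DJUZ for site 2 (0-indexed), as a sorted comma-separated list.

[col 0] CV: children C:{A}, V:{G} ∪→ {A,G}; cost 1
[col 0] DU: children D:{C}, U:{T} ∪→ {C,T}; cost 1
[col 0] JZ: children J:{G}, Z:{G} ∩→ {G}; cost 0
[col 0] DJUZ: children DU:{C,T}, JZ:{G} ∪→ {C,G,T}; cost 1
[col 0] CDJUVZ: children CV:{A,G}, DJUZ:{C,G,T} ∩→ {G}; cost 0
[col 0] CDJMUVZ: children CDJUVZ:{G}, M:{C} ∪→ {C,G}; cost 1
[col 1] CV: children C:{G}, V:{G} ∩→ {G}; cost 0
[col 1] DU: children D:{A}, U:{G} ∪→ {A,G}; cost 1
[col 1] JZ: children J:{T}, Z:{T} ∩→ {T}; cost 0
[col 1] DJUZ: children DU:{A,G}, JZ:{T} ∪→ {A,G,T}; cost 1
[col 1] CDJUVZ: children CV:{G}, DJUZ:{A,G,T} ∩→ {G}; cost 0
[col 1] CDJMUVZ: children CDJUVZ:{G}, M:{G} ∩→ {G}; cost 0
[col 2] CV: children C:{T}, V:{A} ∪→ {A,T}; cost 1
[col 2] DU: children D:{T}, U:{C} ∪→ {C,T}; cost 1
[col 2] JZ: children J:{G}, Z:{A} ∪→ {A,G}; cost 1
[col 2] DJUZ: children DU:{C,T}, JZ:{A,G} ∪→ {A,C,G,T}; cost 1
[col 2] CDJUVZ: children CV:{A,T}, DJUZ:{A,C,G,T} ∩→ {A,T}; cost 0
[col 2] CDJMUVZ: children CDJUVZ:{A,T}, M:{A} ∩→ {A}; cost 0
[col 3] CV: children C:{G}, V:{T} ∪→ {G,T}; cost 1
[col 3] DU: children D:{A}, U:{C} ∪→ {A,C}; cost 1
[col 3] JZ: children J:{T}, Z:{T} ∩→ {T}; cost 0
[col 3] DJUZ: children DU:{A,C}, JZ:{T} ∪→ {A,C,T}; cost 1
[col 3] CDJUVZ: children CV:{G,T}, DJUZ:{A,C,T} ∩→ {T}; cost 0
[col 3] CDJMUVZ: children CDJUVZ:{T}, M:{A} ∪→ {A,T}; cost 1
[col 4] CV: children C:{T}, V:{G} ∪→ {G,T}; cost 1
[col 4] DU: children D:{C}, U:{G} ∪→ {C,G}; cost 1
[col 4] JZ: children J:{T}, Z:{G} ∪→ {G,T}; cost 1
[col 4] DJUZ: children DU:{C,G}, JZ:{G,T} ∩→ {G}; cost 0
[col 4] CDJUVZ: children CV:{G,T}, DJUZ:{G} ∩→ {G}; cost 0
[col 4] CDJMUVZ: children CDJUVZ:{G}, M:{T} ∪→ {G,T}; cost 1
per-site changes: [4, 2, 4, 4, 4]; total = 18

A,C,G,T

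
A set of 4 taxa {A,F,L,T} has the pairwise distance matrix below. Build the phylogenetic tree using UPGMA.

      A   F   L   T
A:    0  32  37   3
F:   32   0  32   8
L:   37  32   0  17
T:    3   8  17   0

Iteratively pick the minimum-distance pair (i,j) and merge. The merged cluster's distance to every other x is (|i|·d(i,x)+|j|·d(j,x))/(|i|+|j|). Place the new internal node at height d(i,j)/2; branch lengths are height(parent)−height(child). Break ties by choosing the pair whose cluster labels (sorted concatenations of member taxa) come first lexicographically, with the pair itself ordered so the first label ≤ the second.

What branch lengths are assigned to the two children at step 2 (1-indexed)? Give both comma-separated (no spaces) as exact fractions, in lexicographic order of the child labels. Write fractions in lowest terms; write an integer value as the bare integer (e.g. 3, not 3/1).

step 1: merge (A,T) at d=3; branch lengths A→3/2, T→3/2; new cluster AT
  updated: d(AT,F)=20, d(AT,L)=27
step 2: merge (AT,F) at d=20; branch lengths AT→17/2, F→10; new cluster AFT
  updated: d(AFT,L)=86/3
step 3: merge (AFT,L) at d=86/3; branch lengths AFT→13/3, L→43/3; new cluster AFLT
final tree: (((A:3/2,T:3/2):17/2,F:10):13/3,L:43/3)
total length: 241/6

17/2,10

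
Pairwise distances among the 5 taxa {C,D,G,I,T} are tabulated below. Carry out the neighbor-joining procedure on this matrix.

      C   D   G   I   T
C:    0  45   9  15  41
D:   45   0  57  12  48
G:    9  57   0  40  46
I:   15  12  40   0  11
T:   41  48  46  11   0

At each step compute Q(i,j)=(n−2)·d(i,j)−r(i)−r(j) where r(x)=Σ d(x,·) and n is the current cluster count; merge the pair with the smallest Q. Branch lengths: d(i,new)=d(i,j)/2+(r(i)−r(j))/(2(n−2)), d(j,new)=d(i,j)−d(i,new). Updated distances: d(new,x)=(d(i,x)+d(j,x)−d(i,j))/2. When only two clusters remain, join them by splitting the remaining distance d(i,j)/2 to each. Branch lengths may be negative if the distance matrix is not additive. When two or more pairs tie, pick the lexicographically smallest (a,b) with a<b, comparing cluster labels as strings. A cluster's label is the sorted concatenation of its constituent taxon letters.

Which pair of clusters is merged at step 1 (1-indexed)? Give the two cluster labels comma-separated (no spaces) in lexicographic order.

iteration 1: select C,G (d=9, Q=-235); attach at lengths (-5/2, 23/2); label the merged cluster CG
  updated: d(CG,D)=93/2, d(CG,I)=23, d(CG,T)=39
iteration 2: select CG,T (d=39, Q=-257/2); attach at lengths (177/8, 135/8); label the merged cluster CGT
  updated: d(CGT,D)=111/4, d(CGT,I)=-5/2
iteration 3: select CGT,D (d=111/4, Q=-149/4); attach at lengths (53/8, 169/8); label the merged cluster CDGT
  updated: d(CDGT,I)=-73/8
iteration 4: select CDGT,I (d=-73/8); attach at lengths (-73/16, -73/16); label the merged cluster CDGIT
final tree: ((((C:-5/2,G:23/2):177/8,T:135/8):53/8,D:169/8):-73/16,I:-73/16)
total length: 533/8

C,G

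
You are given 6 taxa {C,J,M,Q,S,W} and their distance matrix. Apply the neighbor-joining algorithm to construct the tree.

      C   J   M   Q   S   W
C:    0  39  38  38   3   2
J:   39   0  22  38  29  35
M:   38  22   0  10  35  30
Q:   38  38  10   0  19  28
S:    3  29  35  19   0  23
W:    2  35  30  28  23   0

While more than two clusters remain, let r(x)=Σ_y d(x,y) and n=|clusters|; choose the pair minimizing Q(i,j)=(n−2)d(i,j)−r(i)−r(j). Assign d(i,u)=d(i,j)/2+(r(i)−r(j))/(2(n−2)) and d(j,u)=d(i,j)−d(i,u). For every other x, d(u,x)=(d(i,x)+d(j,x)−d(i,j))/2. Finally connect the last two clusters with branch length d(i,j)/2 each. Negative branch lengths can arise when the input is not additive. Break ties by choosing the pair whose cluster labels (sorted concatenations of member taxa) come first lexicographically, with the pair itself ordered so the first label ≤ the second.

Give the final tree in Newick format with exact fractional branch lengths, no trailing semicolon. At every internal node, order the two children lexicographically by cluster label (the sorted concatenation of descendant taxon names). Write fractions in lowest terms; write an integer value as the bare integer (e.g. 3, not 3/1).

1. join C+W (d=2, Q=-230) ⇒ CW; edges |C|=5/4, |W|=3/4
  updated: d(CW,J)=36, d(CW,M)=33, d(CW,Q)=32, d(CW,S)=12
2. join CW+S (d=12, Q=-172) ⇒ CSW; edges |CW|=9, |S|=3
  updated: d(CSW,J)=53/2, d(CSW,M)=28, d(CSW,Q)=39/2
3. join CSW+J (d=53/2, Q=-215/2) ⇒ CJSW; edges |CSW|=81/8, |J|=131/8
  updated: d(CJSW,M)=47/4, d(CJSW,Q)=31/2
4. join CJSW+M (d=47/4, Q=-149/4) ⇒ CJMSW; edges |CJSW|=69/8, |M|=25/8
  updated: d(CJMSW,Q)=55/8
5. join CJMSW+Q (d=55/8) ⇒ CJMQSW; edges |CJMSW|=55/16, |Q|=55/16
final tree: (((((C:5/4,W:3/4):9,S:3):81/8,J:131/8):69/8,M:25/8):55/16,Q:55/16)
total length: 473/8

(((((C:5/4,W:3/4):9,S:3):81/8,J:131/8):69/8,M:25/8):55/16,Q:55/16)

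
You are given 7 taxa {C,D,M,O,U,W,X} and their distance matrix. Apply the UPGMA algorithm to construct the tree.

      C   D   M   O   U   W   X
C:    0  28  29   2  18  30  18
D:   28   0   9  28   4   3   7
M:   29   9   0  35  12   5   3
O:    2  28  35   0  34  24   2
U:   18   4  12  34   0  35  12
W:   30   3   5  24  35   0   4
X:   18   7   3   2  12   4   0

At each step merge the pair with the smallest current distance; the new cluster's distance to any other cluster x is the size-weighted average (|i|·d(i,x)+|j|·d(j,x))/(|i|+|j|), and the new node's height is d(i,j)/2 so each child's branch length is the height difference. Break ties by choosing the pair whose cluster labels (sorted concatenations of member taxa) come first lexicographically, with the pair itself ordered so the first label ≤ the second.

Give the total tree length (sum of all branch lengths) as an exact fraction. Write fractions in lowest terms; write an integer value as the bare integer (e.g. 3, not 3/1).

198/5

iteration 1: select C,O (d=2); attach at lengths (1, 1); label the merged cluster CO
  updated: d(CO,D)=28, d(CO,M)=32, d(CO,U)=26, d(CO,W)=27, d(CO,X)=10
iteration 2: select D,W (d=3); attach at lengths (3/2, 3/2); label the merged cluster DW
  updated: d(CO,DW)=55/2, d(DW,M)=7, d(DW,U)=39/2, d(DW,X)=11/2
iteration 3: select M,X (d=3); attach at lengths (3/2, 3/2); label the merged cluster MX
  updated: d(CO,MX)=21, d(DW,MX)=25/4, d(MX,U)=12
iteration 4: select DW,MX (d=25/4); attach at lengths (13/8, 13/8); label the merged cluster DMWX
  updated: d(CO,DMWX)=97/4, d(DMWX,U)=63/4
iteration 5: select DMWX,U (d=63/4); attach at lengths (19/4, 63/8); label the merged cluster DMUWX
  updated: d(CO,DMUWX)=123/5
iteration 6: select CO,DMUWX (d=123/5); attach at lengths (113/10, 177/40); label the merged cluster CDMOUWX
final tree: ((C:1,O:1):113/10,(((D:3/2,W:3/2):13/8,(M:3/2,X:3/2):13/8):19/4,U:63/8):177/40)
total length: 198/5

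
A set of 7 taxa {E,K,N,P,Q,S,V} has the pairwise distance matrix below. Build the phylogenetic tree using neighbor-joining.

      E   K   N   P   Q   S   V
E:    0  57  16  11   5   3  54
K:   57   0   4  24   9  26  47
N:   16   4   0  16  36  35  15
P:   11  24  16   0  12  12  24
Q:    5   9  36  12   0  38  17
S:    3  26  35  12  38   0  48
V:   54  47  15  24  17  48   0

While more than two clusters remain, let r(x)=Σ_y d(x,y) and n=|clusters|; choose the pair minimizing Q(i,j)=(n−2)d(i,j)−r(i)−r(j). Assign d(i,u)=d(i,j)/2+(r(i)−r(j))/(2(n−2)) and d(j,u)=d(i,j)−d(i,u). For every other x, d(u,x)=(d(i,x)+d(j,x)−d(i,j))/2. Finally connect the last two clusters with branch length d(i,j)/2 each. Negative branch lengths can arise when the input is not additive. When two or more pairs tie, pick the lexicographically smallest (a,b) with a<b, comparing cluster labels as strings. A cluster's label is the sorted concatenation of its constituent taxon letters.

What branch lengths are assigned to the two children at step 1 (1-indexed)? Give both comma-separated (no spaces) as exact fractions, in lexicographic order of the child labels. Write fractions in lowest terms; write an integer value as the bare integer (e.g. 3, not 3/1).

iteration 1: select E,S (d=3, Q=-293); attach at lengths (-1/10, 31/10); label the merged cluster ES
  updated: d(ES,K)=40, d(ES,N)=24, d(ES,P)=10, d(ES,Q)=20, d(ES,V)=99/2
iteration 2: select K,N (d=4, Q=-203); attach at lengths (45/8, -13/8); label the merged cluster KN
  updated: d(ES,KN)=30, d(KN,P)=18, d(KN,Q)=41/2, d(KN,V)=29
iteration 3: select ES,P (d=10, Q=-287/2); attach at lengths (151/12, -31/12); label the merged cluster EPS
  updated: d(EPS,KN)=19, d(EPS,Q)=11, d(EPS,V)=127/4
iteration 4: select EPS,KN (d=19, Q=-369/4); attach at lengths (125/16, 179/16); label the merged cluster EKNPS
  updated: d(EKNPS,Q)=25/4, d(EKNPS,V)=167/8
iteration 5: select EKNPS,Q (d=25/4, Q=-353/8); attach at lengths (81/16, 19/16); label the merged cluster EKNPQS
  updated: d(EKNPQS,V)=253/16
iteration 6: select EKNPQS,V (d=253/16); attach at lengths (253/32, 253/32); label the merged cluster EKNPQSV
final tree: (((((E:-1/10,S:31/10):151/12,P:-31/12):125/16,(K:45/8,N:-13/8):179/16):81/16,Q:19/16):253/32,V:253/32)
total length: 929/16

-1/10,31/10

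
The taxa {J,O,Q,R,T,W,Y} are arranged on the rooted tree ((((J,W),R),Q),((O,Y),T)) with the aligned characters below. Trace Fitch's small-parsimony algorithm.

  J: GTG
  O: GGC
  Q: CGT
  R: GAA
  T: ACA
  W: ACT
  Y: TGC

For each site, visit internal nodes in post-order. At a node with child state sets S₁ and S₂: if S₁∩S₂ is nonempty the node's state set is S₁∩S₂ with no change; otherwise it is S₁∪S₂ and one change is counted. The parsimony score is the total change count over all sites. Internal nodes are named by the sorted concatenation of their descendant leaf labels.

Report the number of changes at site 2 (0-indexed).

4

JW@0: {G} ∪ {A} = {A,G} (union, +1)
JRW@0: {A,G} ∩ {G} = {G} (intersection, +0)
JQRW@0: {G} ∪ {C} = {C,G} (union, +1)
OY@0: {G} ∪ {T} = {G,T} (union, +1)
OTY@0: {G,T} ∪ {A} = {A,G,T} (union, +1)
JOQRTWY@0: {C,G} ∩ {A,G,T} = {G} (intersection, +0)
JW@1: {T} ∪ {C} = {C,T} (union, +1)
JRW@1: {C,T} ∪ {A} = {A,C,T} (union, +1)
JQRW@1: {A,C,T} ∪ {G} = {A,C,G,T} (union, +1)
OY@1: {G} ∩ {G} = {G} (intersection, +0)
OTY@1: {G} ∪ {C} = {C,G} (union, +1)
JOQRTWY@1: {A,C,G,T} ∩ {C,G} = {C,G} (intersection, +0)
JW@2: {G} ∪ {T} = {G,T} (union, +1)
JRW@2: {G,T} ∪ {A} = {A,G,T} (union, +1)
JQRW@2: {A,G,T} ∩ {T} = {T} (intersection, +0)
OY@2: {C} ∩ {C} = {C} (intersection, +0)
OTY@2: {C} ∪ {A} = {A,C} (union, +1)
JOQRTWY@2: {T} ∪ {A,C} = {A,C,T} (union, +1)
per-site changes: [4, 4, 4]; total = 12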